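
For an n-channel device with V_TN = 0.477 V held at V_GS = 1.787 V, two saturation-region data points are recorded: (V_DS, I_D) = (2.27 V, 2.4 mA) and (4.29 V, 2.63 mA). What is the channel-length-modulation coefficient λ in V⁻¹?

λ = 0.0532 V⁻¹

With V_GS fixed, I_D ∝ (1 + λ V_DS) in saturation, so I_D2/I_D1 = (1 + λ V_DS2)/(1 + λ V_DS1).
2.63/2.4 = 1.096 = (1 + 4.29 λ)/(1 + 2.27 λ).
Solving: λ (I_D1 V_DS2 − I_D2 V_DS1) = I_D2 − I_D1, so λ = (2.63 − 2.4) / (2.4 × 4.29 − 2.63 × 2.27) = 0.23 / 4.33 = 0.0532 V⁻¹.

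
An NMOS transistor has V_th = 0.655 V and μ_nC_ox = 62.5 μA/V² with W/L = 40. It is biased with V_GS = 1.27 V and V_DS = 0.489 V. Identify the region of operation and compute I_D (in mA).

Triode; I_D = 0.453 mA

k_n = μ_nC_ox · (W/L) = 2.5 mA/V².
V_ov = V_GS − V_th = 1.27 − 0.655 = 0.615 V.
Since V_DS = 0.489 V < V_ov = 0.615 V, the device is in the triode region.
I_D = k_n [V_ov · V_DS − ½ V_DS²] = 2.5 × [0.615 × 0.489 − 0.5 × 0.489²] = 0.453 mA.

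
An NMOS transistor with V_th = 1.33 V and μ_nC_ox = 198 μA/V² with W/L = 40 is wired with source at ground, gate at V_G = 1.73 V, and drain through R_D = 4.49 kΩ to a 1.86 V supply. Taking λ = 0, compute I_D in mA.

I_D = 0.381 mA

V_GS = V_G = 1.73 V, so V_ov = 1.73 − 1.33 = 0.4 V.
k_n = μ_nC_ox · (W/L) = 7.92 mA/V².
Assume saturation: I_D = ½ k_n V_ov² = 0.5 × 7.92 × 0.4² = 0.634 mA, giving V_DS = V_DD − I_D R_D = 1.86 − 0.634 × 4.49 = -0.985 V.
But -0.985 V < V_ov = 0.4 V, so the device is actually in triode.
In triode I_D = k_n[V_ov V_DS − ½ V_DS²] and I_D = (V_DD − V_DS)/R_D. Equating: 17.8 V_DS² − 15.22 V_DS + 1.86 = 0, giving V_DS = 0.148 V (the root below V_ov).
I_D = (1.86 − 0.148) / 4.49 = 0.381 mA.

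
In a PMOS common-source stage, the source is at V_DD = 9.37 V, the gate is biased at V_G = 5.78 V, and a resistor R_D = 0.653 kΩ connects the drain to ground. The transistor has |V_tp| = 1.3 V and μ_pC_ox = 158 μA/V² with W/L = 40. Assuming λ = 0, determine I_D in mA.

V_SG = V_DD − V_G = 9.37 − 5.78 = 3.59 V, so V_ov = 3.59 − 1.3 = 2.29 V.
k_p = μ_pC_ox · (W/L) = 6.32 mA/V².
Assume saturation: I_D = ½ k_p V_ov² = 0.5 × 6.32 × 2.29² = 16.6 mA, giving V_SD = V_DD − I_D R_D = 9.37 − 16.6 × 0.653 = -1.45 V.
But -1.45 V < V_ov = 2.29 V, so the device is actually in triode.
In triode I_D = k_p[V_ov V_SD − ½ V_SD²] and I_D = (V_DD − V_SD)/R_D. Equating: 2.06 V_SD² − 10.45 V_SD + 9.37 = 0, giving V_SD = 1.16 V (the root below V_ov).
I_D = (9.37 − 1.16) / 0.653 = 12.6 mA.

I_D = 12.6 mA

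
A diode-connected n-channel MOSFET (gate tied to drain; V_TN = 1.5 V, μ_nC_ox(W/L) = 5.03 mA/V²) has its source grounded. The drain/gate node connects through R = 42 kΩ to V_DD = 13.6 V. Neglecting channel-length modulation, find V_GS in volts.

With gate tied to drain, V_GS = V_DS ≥ V_GS − V_TN, so the device is in saturation.
KCL at the drain: ½ k_n (V_GS − V_TN)² = (V_DD − V_GS)/R.
Let x = V_GS − 1.5. Then 106 x² + x − 12.1 = 0, giving x = 0.334 V (positive root), so V_GS = 1.83 V.
I_D = (V_DD − V_GS)/R = (13.6 − 1.83) / 42 = 0.28 mA.

V_GS = 1.83 V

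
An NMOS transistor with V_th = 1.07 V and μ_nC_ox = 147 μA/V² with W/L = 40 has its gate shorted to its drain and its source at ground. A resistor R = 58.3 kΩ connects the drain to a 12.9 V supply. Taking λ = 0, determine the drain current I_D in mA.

With gate tied to drain, V_GS = V_DS ≥ V_GS − V_th, so the device is in saturation.
k_n = μ_nC_ox · (W/L) = 5.88 mA/V².
KCL at the drain: ½ k_n (V_GS − V_th)² = (V_DD − V_GS)/R.
Let x = V_GS − 1.07. Then 171 x² + x − 11.83 = 0, giving x = 0.26 V (positive root), so V_GS = 1.33 V.
I_D = (V_DD − V_GS)/R = (12.9 − 1.33) / 58.3 = 0.198 mA.

I_D = 0.198 mA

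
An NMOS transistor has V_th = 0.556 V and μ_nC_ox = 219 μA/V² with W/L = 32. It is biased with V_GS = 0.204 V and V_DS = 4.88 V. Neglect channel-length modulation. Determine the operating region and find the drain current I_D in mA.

Cutoff; I_D = 0 mA

V_GS = 0.204 V < V_th = 0.556 V, so the transistor is in cutoff.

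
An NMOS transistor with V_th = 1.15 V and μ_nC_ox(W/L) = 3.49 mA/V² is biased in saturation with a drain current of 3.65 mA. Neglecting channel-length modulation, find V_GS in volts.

In saturation I_D = ½ k_n (V_GS − V_th)², so V_GS − V_th = √(2 I_D / k_n) = √(2 × 3.65 / 3.49) = 1.45 V.
V_GS = 1.15 + 1.45 = 2.6 V.

V_GS = 2.60 V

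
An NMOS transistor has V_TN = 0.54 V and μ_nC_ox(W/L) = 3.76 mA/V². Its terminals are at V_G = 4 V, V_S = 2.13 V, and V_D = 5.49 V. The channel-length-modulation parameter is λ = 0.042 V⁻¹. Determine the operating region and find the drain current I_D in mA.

Saturation; I_D = 3.79 mA

V_GS = V_G − V_S = 4 − 2.13 = 1.87 V; V_DS = V_D − V_S = 5.49 − 2.13 = 3.36 V.
V_ov = V_GS − V_TN = 1.87 − 0.54 = 1.33 V.
Since V_DS = 3.36 V ≥ V_ov = 1.33 V, the device is in saturation.
I_D = ½ k_n V_ov² (1 + λ V_DS) = 0.5 × 3.76 × 1.33² × (1 + 0.042 × 3.36) = 3.79 mA.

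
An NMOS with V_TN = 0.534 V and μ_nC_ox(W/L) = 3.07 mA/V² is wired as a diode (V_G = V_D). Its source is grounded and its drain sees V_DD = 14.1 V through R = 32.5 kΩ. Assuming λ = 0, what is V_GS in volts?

With gate tied to drain, V_GS = V_DS ≥ V_GS − V_TN, so the device is in saturation.
KCL at the drain: ½ k_n (V_GS − V_TN)² = (V_DD − V_GS)/R.
Let x = V_GS − 0.534. Then 49.9 x² + x − 13.57 = 0, giving x = 0.512 V (positive root), so V_GS = 1.05 V.
I_D = (V_DD − V_GS)/R = (14.1 − 1.05) / 32.5 = 0.402 mA.

V_GS = 1.05 V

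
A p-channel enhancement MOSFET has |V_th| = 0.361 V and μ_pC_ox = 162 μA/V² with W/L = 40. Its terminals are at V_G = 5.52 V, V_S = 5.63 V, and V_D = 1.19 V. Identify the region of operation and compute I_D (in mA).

V_SG = V_S − V_G = 5.63 − 5.52 = 0.11 V; V_SD = V_S − V_D = 5.63 − 1.19 = 4.44 V.
V_SG = 0.11 V < |V_th| = 0.361 V, so the transistor is in cutoff.

Cutoff; I_D = 0 mA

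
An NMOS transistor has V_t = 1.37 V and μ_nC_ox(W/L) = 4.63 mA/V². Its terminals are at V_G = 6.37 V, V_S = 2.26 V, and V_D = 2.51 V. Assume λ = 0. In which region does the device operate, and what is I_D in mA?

Triode; I_D = 3.03 mA

V_GS = V_G − V_S = 6.37 − 2.26 = 4.11 V; V_DS = V_D − V_S = 2.51 − 2.26 = 0.25 V.
V_ov = V_GS − V_t = 4.11 − 1.37 = 2.74 V.
Since V_DS = 0.25 V < V_ov = 2.74 V, the device is in the triode region.
I_D = k_n [V_ov · V_DS − ½ V_DS²] = 4.63 × [2.74 × 0.25 − 0.5 × 0.25²] = 3.03 mA.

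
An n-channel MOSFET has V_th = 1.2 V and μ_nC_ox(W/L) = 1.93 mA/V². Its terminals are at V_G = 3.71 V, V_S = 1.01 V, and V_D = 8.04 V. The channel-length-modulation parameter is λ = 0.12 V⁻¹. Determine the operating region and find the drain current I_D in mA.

Saturation; I_D = 4.00 mA

V_GS = V_G − V_S = 3.71 − 1.01 = 2.7 V; V_DS = V_D − V_S = 8.04 − 1.01 = 7.03 V.
V_ov = V_GS − V_th = 2.7 − 1.2 = 1.5 V.
Since V_DS = 7.03 V ≥ V_ov = 1.5 V, the device is in saturation.
I_D = ½ k_n V_ov² (1 + λ V_DS) = 0.5 × 1.93 × 1.5² × (1 + 0.12 × 7.03) = 4 mA.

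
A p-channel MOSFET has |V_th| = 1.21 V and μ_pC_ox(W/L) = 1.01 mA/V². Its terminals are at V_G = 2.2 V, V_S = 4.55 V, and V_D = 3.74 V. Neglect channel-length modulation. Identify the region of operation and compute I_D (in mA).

V_SG = V_S − V_G = 4.55 − 2.2 = 2.35 V; V_SD = V_S − V_D = 4.55 − 3.74 = 0.81 V.
V_ov = V_SG − |V_th| = 2.35 − 1.21 = 1.14 V.
Since V_SD = 0.81 V < V_ov = 1.14 V, the device is in the triode region.
I_D = k_p [V_ov · V_SD − ½ V_SD²] = 1.01 × [1.14 × 0.81 − 0.5 × 0.81²] = 0.601 mA.

Triode; I_D = 0.601 mA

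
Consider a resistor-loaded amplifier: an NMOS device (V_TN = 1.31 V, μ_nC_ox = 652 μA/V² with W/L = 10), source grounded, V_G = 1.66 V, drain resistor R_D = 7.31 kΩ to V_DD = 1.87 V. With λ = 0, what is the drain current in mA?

I_D = 0.238 mA

V_GS = V_G = 1.66 V, so V_ov = 1.66 − 1.31 = 0.35 V.
k_n = μ_nC_ox · (W/L) = 6.52 mA/V².
Assume saturation: I_D = ½ k_n V_ov² = 0.5 × 6.52 × 0.35² = 0.399 mA, giving V_DS = V_DD − I_D R_D = 1.87 − 0.399 × 7.31 = -1.05 V.
But -1.05 V < V_ov = 0.35 V, so the device is actually in triode.
In triode I_D = k_n[V_ov V_DS − ½ V_DS²] and I_D = (V_DD − V_DS)/R_D. Equating: 23.8 V_DS² − 17.68 V_DS + 1.87 = 0, giving V_DS = 0.128 V (the root below V_ov).
I_D = (1.87 − 0.128) / 7.31 = 0.238 mA.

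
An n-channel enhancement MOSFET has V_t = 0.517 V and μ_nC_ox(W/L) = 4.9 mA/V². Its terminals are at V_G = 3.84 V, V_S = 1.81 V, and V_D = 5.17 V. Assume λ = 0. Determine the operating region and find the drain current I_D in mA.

V_GS = V_G − V_S = 3.84 − 1.81 = 2.03 V; V_DS = V_D − V_S = 5.17 − 1.81 = 3.36 V.
V_ov = V_GS − V_t = 2.03 − 0.517 = 1.51 V.
Since V_DS = 3.36 V ≥ V_ov = 1.51 V, the device is in saturation.
I_D = ½ k_n V_ov² = 0.5 × 4.9 × 1.51² = 5.61 mA.

Saturation; I_D = 5.61 mA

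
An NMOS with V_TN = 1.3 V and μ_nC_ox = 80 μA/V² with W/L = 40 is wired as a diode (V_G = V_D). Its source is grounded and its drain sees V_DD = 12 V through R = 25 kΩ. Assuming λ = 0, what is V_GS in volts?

V_GS = 1.80 V

With gate tied to drain, V_GS = V_DS ≥ V_GS − V_TN, so the device is in saturation.
k_n = μ_nC_ox · (W/L) = 3.2 mA/V².
KCL at the drain: ½ k_n (V_GS − V_TN)² = (V_DD − V_GS)/R.
Let x = V_GS − 1.3. Then 40 x² + x − 10.7 = 0, giving x = 0.505 V (positive root), so V_GS = 1.8 V.
I_D = (V_DD − V_GS)/R = (12 − 1.8) / 25 = 0.408 mA.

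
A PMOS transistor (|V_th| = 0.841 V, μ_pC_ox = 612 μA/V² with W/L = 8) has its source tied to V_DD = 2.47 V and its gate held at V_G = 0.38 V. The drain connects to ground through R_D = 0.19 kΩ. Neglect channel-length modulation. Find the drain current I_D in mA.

V_SG = V_DD − V_G = 2.47 − 0.38 = 2.09 V, so V_ov = 2.09 − 0.841 = 1.25 V.
k_p = μ_pC_ox · (W/L) = 4.896 mA/V².
Assume saturation: I_D = ½ k_p V_ov² = 0.5 × 4.896 × 1.25² = 3.82 mA, giving V_SD = V_DD − I_D R_D = 2.47 − 3.82 × 0.19 = 1.74 V.
V_SD = 1.74 V ≥ V_ov = 1.25 V, confirming saturation.

I_D = 3.82 mA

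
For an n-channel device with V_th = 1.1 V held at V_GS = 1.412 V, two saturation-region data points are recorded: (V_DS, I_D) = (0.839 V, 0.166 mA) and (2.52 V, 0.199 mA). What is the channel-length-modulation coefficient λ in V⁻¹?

With V_GS fixed, I_D ∝ (1 + λ V_DS) in saturation, so I_D2/I_D1 = (1 + λ V_DS2)/(1 + λ V_DS1).
0.199/0.166 = 1.199 = (1 + 2.52 λ)/(1 + 0.839 λ).
Solving: λ (I_D1 V_DS2 − I_D2 V_DS1) = I_D2 − I_D1, so λ = (0.199 − 0.166) / (0.166 × 2.52 − 0.199 × 0.839) = 0.033 / 0.251 = 0.131 V⁻¹.

λ = 0.131 V⁻¹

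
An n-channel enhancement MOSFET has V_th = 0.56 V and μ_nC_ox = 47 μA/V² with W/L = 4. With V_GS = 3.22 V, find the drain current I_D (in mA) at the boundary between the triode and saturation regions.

At the boundary V_DS = V_ov = V_GS − V_th = 3.22 − 0.56 = 2.66 V.
k_n = μ_nC_ox · (W/L) = 0.188 mA/V².
I_D = ½ k_n V_ov² = 0.5 × 0.188 × 2.66² = 0.665 mA.

I_D = 0.665 mA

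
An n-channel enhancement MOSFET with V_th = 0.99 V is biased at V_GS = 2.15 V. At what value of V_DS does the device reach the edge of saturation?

The boundary between triode and saturation is V_DS = V_GS − V_th = V_ov.
V_ov = 2.15 − 0.99 = 1.16 V.

V_DS,sat = 1.16 V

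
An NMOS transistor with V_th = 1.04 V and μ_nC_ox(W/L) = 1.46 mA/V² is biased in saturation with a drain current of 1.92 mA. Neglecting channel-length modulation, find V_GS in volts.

V_GS = 2.66 V

In saturation I_D = ½ k_n (V_GS − V_th)², so V_GS − V_th = √(2 I_D / k_n) = √(2 × 1.92 / 1.46) = 1.62 V.
V_GS = 1.04 + 1.62 = 2.66 V.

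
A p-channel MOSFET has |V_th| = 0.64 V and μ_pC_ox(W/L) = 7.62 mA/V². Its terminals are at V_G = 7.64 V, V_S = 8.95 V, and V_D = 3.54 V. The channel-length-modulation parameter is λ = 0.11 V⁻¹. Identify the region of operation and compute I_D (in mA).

Saturation; I_D = 2.73 mA

V_SG = V_S − V_G = 8.95 − 7.64 = 1.31 V; V_SD = V_S − V_D = 8.95 − 3.54 = 5.41 V.
V_ov = V_SG − |V_th| = 1.31 − 0.64 = 0.67 V.
Since V_SD = 5.41 V ≥ V_ov = 0.67 V, the device is in saturation.
I_D = ½ k_p V_ov² (1 + λ V_SD) = 0.5 × 7.62 × 0.67² × (1 + 0.11 × 5.41) = 2.73 mA.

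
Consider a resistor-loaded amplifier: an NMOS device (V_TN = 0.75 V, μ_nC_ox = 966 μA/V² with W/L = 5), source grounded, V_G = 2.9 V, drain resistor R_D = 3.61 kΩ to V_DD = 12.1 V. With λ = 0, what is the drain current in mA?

V_GS = V_G = 2.9 V, so V_ov = 2.9 − 0.75 = 2.15 V.
k_n = μ_nC_ox · (W/L) = 4.83 mA/V².
Assume saturation: I_D = ½ k_n V_ov² = 0.5 × 4.83 × 2.15² = 11.2 mA, giving V_DS = V_DD − I_D R_D = 12.1 − 11.2 × 3.61 = -28.2 V.
But -28.2 V < V_ov = 2.15 V, so the device is actually in triode.
In triode I_D = k_n[V_ov V_DS − ½ V_DS²] and I_D = (V_DD − V_DS)/R_D. Equating: 8.72 V_DS² − 38.49 V_DS + 12.1 = 0, giving V_DS = 0.341 V (the root below V_ov).
I_D = (12.1 − 0.341) / 3.61 = 3.26 mA.

I_D = 3.26 mA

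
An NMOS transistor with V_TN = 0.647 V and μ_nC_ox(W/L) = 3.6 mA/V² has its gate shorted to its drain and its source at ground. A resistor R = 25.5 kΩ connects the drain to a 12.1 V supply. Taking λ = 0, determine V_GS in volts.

V_GS = 1.14 V

With gate tied to drain, V_GS = V_DS ≥ V_GS − V_TN, so the device is in saturation.
KCL at the drain: ½ k_n (V_GS − V_TN)² = (V_DD − V_GS)/R.
Let x = V_GS − 0.647. Then 45.9 x² + x − 11.45 = 0, giving x = 0.489 V (positive root), so V_GS = 1.14 V.
I_D = (V_DD − V_GS)/R = (12.1 − 1.14) / 25.5 = 0.43 mA.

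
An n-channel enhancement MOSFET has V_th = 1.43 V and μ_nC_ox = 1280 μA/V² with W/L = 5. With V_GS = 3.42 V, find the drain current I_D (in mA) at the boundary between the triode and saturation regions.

At the boundary V_DS = V_ov = V_GS − V_th = 3.42 − 1.43 = 1.99 V.
k_n = μ_nC_ox · (W/L) = 6.4 mA/V².
I_D = ½ k_n V_ov² = 0.5 × 6.4 × 1.99² = 12.7 mA.

I_D = 12.7 mA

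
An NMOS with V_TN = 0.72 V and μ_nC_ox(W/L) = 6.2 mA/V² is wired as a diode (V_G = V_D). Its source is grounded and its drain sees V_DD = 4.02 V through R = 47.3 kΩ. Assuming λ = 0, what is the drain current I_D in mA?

I_D = 0.0667 mA

With gate tied to drain, V_GS = V_DS ≥ V_GS − V_TN, so the device is in saturation.
KCL at the drain: ½ k_n (V_GS − V_TN)² = (V_DD − V_GS)/R.
Let x = V_GS − 0.72. Then 147 x² + x − 3.3 = 0, giving x = 0.147 V (positive root), so V_GS = 0.867 V.
I_D = (V_DD − V_GS)/R = (4.02 − 0.867) / 47.3 = 0.0667 mA.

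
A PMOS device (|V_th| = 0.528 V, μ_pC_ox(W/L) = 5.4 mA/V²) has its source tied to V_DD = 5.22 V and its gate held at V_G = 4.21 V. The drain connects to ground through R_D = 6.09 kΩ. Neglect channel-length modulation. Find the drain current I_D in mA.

I_D = 0.627 mA

V_SG = V_DD − V_G = 5.22 − 4.21 = 1.01 V, so V_ov = 1.01 − 0.528 = 0.482 V.
Assume saturation: I_D = ½ k_p V_ov² = 0.5 × 5.4 × 0.482² = 0.627 mA, giving V_SD = V_DD − I_D R_D = 5.22 − 0.627 × 6.09 = 1.4 V.
V_SD = 1.4 V ≥ V_ov = 0.482 V, confirming saturation.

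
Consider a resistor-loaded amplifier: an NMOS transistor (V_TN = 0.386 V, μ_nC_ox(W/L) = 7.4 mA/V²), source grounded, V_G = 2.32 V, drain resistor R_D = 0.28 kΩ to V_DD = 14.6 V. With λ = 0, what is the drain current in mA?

I_D = 13.8 mA

V_GS = V_G = 2.32 V, so V_ov = 2.32 − 0.386 = 1.93 V.
Assume saturation: I_D = ½ k_n V_ov² = 0.5 × 7.4 × 1.93² = 13.8 mA, giving V_DS = V_DD − I_D R_D = 14.6 − 13.8 × 0.28 = 10.7 V.
V_DS = 10.7 V ≥ V_ov = 1.93 V, confirming saturation.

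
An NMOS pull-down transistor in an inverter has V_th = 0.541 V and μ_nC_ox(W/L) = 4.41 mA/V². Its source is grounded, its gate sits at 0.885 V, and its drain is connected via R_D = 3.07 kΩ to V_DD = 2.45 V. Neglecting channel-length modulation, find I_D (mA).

V_GS = V_G = 0.885 V, so V_ov = 0.885 − 0.541 = 0.344 V.
Assume saturation: I_D = ½ k_n V_ov² = 0.5 × 4.41 × 0.344² = 0.261 mA, giving V_DS = V_DD − I_D R_D = 2.45 − 0.261 × 3.07 = 1.65 V.
V_DS = 1.65 V ≥ V_ov = 0.344 V, confirming saturation.

I_D = 0.261 mA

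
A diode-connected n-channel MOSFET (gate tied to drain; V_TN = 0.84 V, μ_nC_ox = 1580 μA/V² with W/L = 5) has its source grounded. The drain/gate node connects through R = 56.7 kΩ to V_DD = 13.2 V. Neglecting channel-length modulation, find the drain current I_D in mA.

I_D = 0.214 mA

With gate tied to drain, V_GS = V_DS ≥ V_GS − V_TN, so the device is in saturation.
k_n = μ_nC_ox · (W/L) = 7.9 mA/V².
KCL at the drain: ½ k_n (V_GS − V_TN)² = (V_DD − V_GS)/R.
Let x = V_GS − 0.84. Then 224 x² + x − 12.36 = 0, giving x = 0.233 V (positive root), so V_GS = 1.07 V.
I_D = (V_DD − V_GS)/R = (13.2 − 1.07) / 56.7 = 0.214 mA.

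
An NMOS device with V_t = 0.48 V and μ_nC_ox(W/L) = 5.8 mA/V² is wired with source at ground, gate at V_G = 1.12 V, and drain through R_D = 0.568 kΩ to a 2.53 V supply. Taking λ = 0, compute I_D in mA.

I_D = 1.19 mA

V_GS = V_G = 1.12 V, so V_ov = 1.12 − 0.48 = 0.64 V.
Assume saturation: I_D = ½ k_n V_ov² = 0.5 × 5.8 × 0.64² = 1.19 mA, giving V_DS = V_DD − I_D R_D = 2.53 − 1.19 × 0.568 = 1.86 V.
V_DS = 1.86 V ≥ V_ov = 0.64 V, confirming saturation.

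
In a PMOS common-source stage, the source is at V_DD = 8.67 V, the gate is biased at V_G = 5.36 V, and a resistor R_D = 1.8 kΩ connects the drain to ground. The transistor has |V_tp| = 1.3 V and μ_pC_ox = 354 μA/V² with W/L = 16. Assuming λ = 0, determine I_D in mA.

I_D = 4.57 mA

V_SG = V_DD − V_G = 8.67 − 5.36 = 3.31 V, so V_ov = 3.31 − 1.3 = 2.01 V.
k_p = μ_pC_ox · (W/L) = 5.664 mA/V².
Assume saturation: I_D = ½ k_p V_ov² = 0.5 × 5.664 × 2.01² = 11.4 mA, giving V_SD = V_DD − I_D R_D = 8.67 − 11.4 × 1.8 = -11.9 V.
But -11.9 V < V_ov = 2.01 V, so the device is actually in triode.
In triode I_D = k_p[V_ov V_SD − ½ V_SD²] and I_D = (V_DD − V_SD)/R_D. Equating: 5.1 V_SD² − 21.49 V_SD + 8.67 = 0, giving V_SD = 0.452 V (the root below V_ov).
I_D = (8.67 − 0.452) / 1.8 = 4.57 mA.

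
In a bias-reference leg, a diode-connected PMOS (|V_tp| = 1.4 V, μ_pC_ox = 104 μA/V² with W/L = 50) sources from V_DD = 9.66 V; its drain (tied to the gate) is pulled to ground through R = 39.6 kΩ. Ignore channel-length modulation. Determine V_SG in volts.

V_SG = 1.68 V

With gate tied to drain, V_SG = V_SD ≥ V_SG − |V_tp|, so the device is in saturation.
k_p = μ_pC_ox · (W/L) = 5.2 mA/V².
KCL at the drain: ½ k_p (V_SG − |V_tp|)² = (V_DD − V_SG)/R.
Let x = V_SG − 1.4. Then 103 x² + x − 8.26 = 0, giving x = 0.278 V (positive root), so V_SG = 1.68 V.
I_D = (V_DD − V_SG)/R = (9.66 − 1.68) / 39.6 = 0.202 mA.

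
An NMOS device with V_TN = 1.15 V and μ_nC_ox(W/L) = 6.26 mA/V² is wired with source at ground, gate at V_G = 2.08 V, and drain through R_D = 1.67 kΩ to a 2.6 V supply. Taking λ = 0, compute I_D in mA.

V_GS = V_G = 2.08 V, so V_ov = 2.08 − 1.15 = 0.93 V.
Assume saturation: I_D = ½ k_n V_ov² = 0.5 × 6.26 × 0.93² = 2.71 mA, giving V_DS = V_DD − I_D R_D = 2.6 − 2.71 × 1.67 = -1.92 V.
But -1.92 V < V_ov = 0.93 V, so the device is actually in triode.
In triode I_D = k_n[V_ov V_DS − ½ V_DS²] and I_D = (V_DD − V_DS)/R_D. Equating: 5.23 V_DS² − 10.72 V_DS + 2.6 = 0, giving V_DS = 0.281 V (the root below V_ov).
I_D = (2.6 − 0.281) / 1.67 = 1.39 mA.

I_D = 1.39 mA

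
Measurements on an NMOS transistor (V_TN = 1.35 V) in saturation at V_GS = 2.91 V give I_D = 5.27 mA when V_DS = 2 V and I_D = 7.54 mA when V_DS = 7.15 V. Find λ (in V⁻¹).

λ = 0.100 V⁻¹

With V_GS fixed, I_D ∝ (1 + λ V_DS) in saturation, so I_D2/I_D1 = (1 + λ V_DS2)/(1 + λ V_DS1).
7.54/5.27 = 1.431 = (1 + 7.15 λ)/(1 + 2 λ).
Solving: λ (I_D1 V_DS2 − I_D2 V_DS1) = I_D2 − I_D1, so λ = (7.54 − 5.27) / (5.27 × 7.15 − 7.54 × 2) = 2.27 / 22.6 = 0.1 V⁻¹.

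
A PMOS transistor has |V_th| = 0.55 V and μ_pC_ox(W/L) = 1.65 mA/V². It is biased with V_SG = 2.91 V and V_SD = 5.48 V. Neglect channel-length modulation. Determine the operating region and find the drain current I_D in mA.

V_ov = V_SG − |V_th| = 2.91 − 0.55 = 2.36 V.
Since V_SD = 5.48 V ≥ V_ov = 2.36 V, the device is in saturation.
I_D = ½ k_p V_ov² = 0.5 × 1.65 × 2.36² = 4.59 mA.

Saturation; I_D = 4.59 mA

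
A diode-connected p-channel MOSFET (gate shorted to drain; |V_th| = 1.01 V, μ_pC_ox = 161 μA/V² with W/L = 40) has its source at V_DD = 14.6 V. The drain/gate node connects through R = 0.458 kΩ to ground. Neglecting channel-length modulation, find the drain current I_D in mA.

With gate tied to drain, V_SG = V_SD ≥ V_SG − |V_th|, so the device is in saturation.
k_p = μ_pC_ox · (W/L) = 6.44 mA/V².
KCL at the drain: ½ k_p (V_SG − |V_th|)² = (V_DD − V_SG)/R.
Let x = V_SG − 1.01. Then 1.47 x² + x − 13.59 = 0, giving x = 2.72 V (positive root), so V_SG = 3.73 V.
I_D = (V_DD − V_SG)/R = (14.6 − 3.73) / 0.458 = 23.7 mA.

I_D = 23.7 mA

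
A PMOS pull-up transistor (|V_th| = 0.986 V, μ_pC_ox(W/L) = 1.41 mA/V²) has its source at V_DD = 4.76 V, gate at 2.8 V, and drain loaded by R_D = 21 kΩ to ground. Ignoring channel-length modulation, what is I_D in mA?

V_SG = V_DD − V_G = 4.76 − 2.8 = 1.96 V, so V_ov = 1.96 − 0.986 = 0.974 V.
Assume saturation: I_D = ½ k_p V_ov² = 0.5 × 1.41 × 0.974² = 0.669 mA, giving V_SD = V_DD − I_D R_D = 4.76 − 0.669 × 21 = -9.29 V.
But -9.29 V < V_ov = 0.974 V, so the device is actually in triode.
In triode I_D = k_p[V_ov V_SD − ½ V_SD²] and I_D = (V_DD − V_SD)/R_D. Equating: 14.8 V_SD² − 29.84 V_SD + 4.76 = 0, giving V_SD = 0.175 V (the root below V_ov).
I_D = (4.76 − 0.175) / 21 = 0.218 mA.

I_D = 0.218 mA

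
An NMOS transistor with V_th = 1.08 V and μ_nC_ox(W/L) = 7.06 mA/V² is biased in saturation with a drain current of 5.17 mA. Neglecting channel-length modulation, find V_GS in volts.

V_GS = 2.29 V

In saturation I_D = ½ k_n (V_GS − V_th)², so V_GS − V_th = √(2 I_D / k_n) = √(2 × 5.17 / 7.06) = 1.21 V.
V_GS = 1.08 + 1.21 = 2.29 V.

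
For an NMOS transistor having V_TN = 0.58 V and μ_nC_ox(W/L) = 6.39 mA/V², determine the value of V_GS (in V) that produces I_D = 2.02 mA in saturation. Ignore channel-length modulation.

In saturation I_D = ½ k_n (V_GS − V_TN)², so V_GS − V_TN = √(2 I_D / k_n) = √(2 × 2.02 / 6.39) = 0.795 V.
V_GS = 0.58 + 0.795 = 1.38 V.

V_GS = 1.38 V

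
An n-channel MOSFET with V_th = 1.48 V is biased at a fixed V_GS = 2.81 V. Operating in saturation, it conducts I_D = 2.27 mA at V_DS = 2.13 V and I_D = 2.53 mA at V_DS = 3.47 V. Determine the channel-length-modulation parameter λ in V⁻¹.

λ = 0.105 V⁻¹

With V_GS fixed, I_D ∝ (1 + λ V_DS) in saturation, so I_D2/I_D1 = (1 + λ V_DS2)/(1 + λ V_DS1).
2.53/2.27 = 1.115 = (1 + 3.47 λ)/(1 + 2.13 λ).
Solving: λ (I_D1 V_DS2 − I_D2 V_DS1) = I_D2 − I_D1, so λ = (2.53 − 2.27) / (2.27 × 3.47 − 2.53 × 2.13) = 0.26 / 2.49 = 0.105 V⁻¹.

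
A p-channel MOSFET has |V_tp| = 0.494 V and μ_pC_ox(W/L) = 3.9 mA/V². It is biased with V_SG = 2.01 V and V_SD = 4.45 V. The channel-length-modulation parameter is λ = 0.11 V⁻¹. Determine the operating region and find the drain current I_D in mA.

V_ov = V_SG − |V_tp| = 2.01 − 0.494 = 1.52 V.
Since V_SD = 4.45 V ≥ V_ov = 1.52 V, the device is in saturation.
I_D = ½ k_p V_ov² (1 + λ V_SD) = 0.5 × 3.9 × 1.52² × (1 + 0.11 × 4.45) = 6.68 mA.

Saturation; I_D = 6.68 mA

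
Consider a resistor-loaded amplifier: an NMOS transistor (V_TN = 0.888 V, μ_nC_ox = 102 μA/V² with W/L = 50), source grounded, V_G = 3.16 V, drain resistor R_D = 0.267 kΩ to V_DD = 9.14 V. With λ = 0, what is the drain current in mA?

V_GS = V_G = 3.16 V, so V_ov = 3.16 − 0.888 = 2.27 V.
k_n = μ_nC_ox · (W/L) = 5.1 mA/V².
Assume saturation: I_D = ½ k_n V_ov² = 0.5 × 5.1 × 2.27² = 13.2 mA, giving V_DS = V_DD − I_D R_D = 9.14 − 13.2 × 0.267 = 5.63 V.
V_DS = 5.63 V ≥ V_ov = 2.27 V, confirming saturation.

I_D = 13.2 mA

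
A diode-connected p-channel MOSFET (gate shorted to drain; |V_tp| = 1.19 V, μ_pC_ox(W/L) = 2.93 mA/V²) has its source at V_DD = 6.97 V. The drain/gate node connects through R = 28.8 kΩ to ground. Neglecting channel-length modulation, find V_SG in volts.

With gate tied to drain, V_SG = V_SD ≥ V_SG − |V_tp|, so the device is in saturation.
KCL at the drain: ½ k_p (V_SG − |V_tp|)² = (V_DD − V_SG)/R.
Let x = V_SG − 1.19. Then 42.2 x² + x − 5.78 = 0, giving x = 0.358 V (positive root), so V_SG = 1.55 V.
I_D = (V_DD − V_SG)/R = (6.97 − 1.55) / 28.8 = 0.188 mA.

V_SG = 1.55 V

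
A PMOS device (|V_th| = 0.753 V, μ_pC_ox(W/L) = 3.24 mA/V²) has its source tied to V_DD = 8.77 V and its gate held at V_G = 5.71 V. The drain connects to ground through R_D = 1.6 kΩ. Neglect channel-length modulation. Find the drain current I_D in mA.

I_D = 4.98 mA

V_SG = V_DD − V_G = 8.77 − 5.71 = 3.06 V, so V_ov = 3.06 − 0.753 = 2.31 V.
Assume saturation: I_D = ½ k_p V_ov² = 0.5 × 3.24 × 2.31² = 8.62 mA, giving V_SD = V_DD − I_D R_D = 8.77 − 8.62 × 1.6 = -5.03 V.
But -5.03 V < V_ov = 2.31 V, so the device is actually in triode.
In triode I_D = k_p[V_ov V_SD − ½ V_SD²] and I_D = (V_DD − V_SD)/R_D. Equating: 2.59 V_SD² − 12.96 V_SD + 8.77 = 0, giving V_SD = 0.807 V (the root below V_ov).
I_D = (8.77 − 0.807) / 1.6 = 4.98 mA.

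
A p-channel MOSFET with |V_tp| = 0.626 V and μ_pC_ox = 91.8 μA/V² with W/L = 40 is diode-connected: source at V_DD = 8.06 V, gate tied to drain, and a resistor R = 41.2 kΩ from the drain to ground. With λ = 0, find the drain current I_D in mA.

I_D = 0.173 mA

With gate tied to drain, V_SG = V_SD ≥ V_SG − |V_tp|, so the device is in saturation.
k_p = μ_pC_ox · (W/L) = 3.672 mA/V².
KCL at the drain: ½ k_p (V_SG − |V_tp|)² = (V_DD − V_SG)/R.
Let x = V_SG − 0.626. Then 75.6 x² + x − 7.434 = 0, giving x = 0.307 V (positive root), so V_SG = 0.933 V.
I_D = (V_DD − V_SG)/R = (8.06 − 0.933) / 41.2 = 0.173 mA.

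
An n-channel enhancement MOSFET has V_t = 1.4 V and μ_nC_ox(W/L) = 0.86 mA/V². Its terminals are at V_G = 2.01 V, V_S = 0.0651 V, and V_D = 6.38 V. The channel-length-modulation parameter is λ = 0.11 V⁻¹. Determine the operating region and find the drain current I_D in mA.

V_GS = V_G − V_S = 2.01 − 0.0651 = 1.94 V; V_DS = V_D − V_S = 6.38 − 0.0651 = 6.31 V.
V_ov = V_GS − V_t = 1.94 − 1.4 = 0.545 V.
Since V_DS = 6.31 V ≥ V_ov = 0.545 V, the device is in saturation.
I_D = ½ k_n V_ov² (1 + λ V_DS) = 0.5 × 0.86 × 0.545² × (1 + 0.11 × 6.31) = 0.216 mA.

Saturation; I_D = 0.216 mA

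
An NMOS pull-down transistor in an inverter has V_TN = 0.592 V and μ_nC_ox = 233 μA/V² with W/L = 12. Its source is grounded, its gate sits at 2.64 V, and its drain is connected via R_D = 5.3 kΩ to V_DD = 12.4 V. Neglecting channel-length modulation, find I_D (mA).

I_D = 2.26 mA

V_GS = V_G = 2.64 V, so V_ov = 2.64 − 0.592 = 2.05 V.
k_n = μ_nC_ox · (W/L) = 2.796 mA/V².
Assume saturation: I_D = ½ k_n V_ov² = 0.5 × 2.796 × 2.05² = 5.86 mA, giving V_DS = V_DD − I_D R_D = 12.4 − 5.86 × 5.3 = -18.7 V.
But -18.7 V < V_ov = 2.05 V, so the device is actually in triode.
In triode I_D = k_n[V_ov V_DS − ½ V_DS²] and I_D = (V_DD − V_DS)/R_D. Equating: 7.41 V_DS² − 31.35 V_DS + 12.4 = 0, giving V_DS = 0.442 V (the root below V_ov).
I_D = (12.4 − 0.442) / 5.3 = 2.26 mA.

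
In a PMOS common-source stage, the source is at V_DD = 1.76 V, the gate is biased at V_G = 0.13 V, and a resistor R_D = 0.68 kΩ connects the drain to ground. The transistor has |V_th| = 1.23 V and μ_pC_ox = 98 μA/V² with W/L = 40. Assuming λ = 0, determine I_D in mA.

I_D = 0.314 mA

V_SG = V_DD − V_G = 1.76 − 0.13 = 1.63 V, so V_ov = 1.63 − 1.23 = 0.4 V.
k_p = μ_pC_ox · (W/L) = 3.92 mA/V².
Assume saturation: I_D = ½ k_p V_ov² = 0.5 × 3.92 × 0.4² = 0.314 mA, giving V_SD = V_DD − I_D R_D = 1.76 − 0.314 × 0.68 = 1.55 V.
V_SD = 1.55 V ≥ V_ov = 0.4 V, confirming saturation.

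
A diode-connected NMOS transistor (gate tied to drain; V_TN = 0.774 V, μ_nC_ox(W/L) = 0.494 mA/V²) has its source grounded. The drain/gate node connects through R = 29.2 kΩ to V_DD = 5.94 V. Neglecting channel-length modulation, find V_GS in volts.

V_GS = 1.55 V

With gate tied to drain, V_GS = V_DS ≥ V_GS − V_TN, so the device is in saturation.
KCL at the drain: ½ k_n (V_GS − V_TN)² = (V_DD − V_GS)/R.
Let x = V_GS − 0.774. Then 7.21 x² + x − 5.166 = 0, giving x = 0.78 V (positive root), so V_GS = 1.55 V.
I_D = (V_DD − V_GS)/R = (5.94 − 1.55) / 29.2 = 0.15 mA.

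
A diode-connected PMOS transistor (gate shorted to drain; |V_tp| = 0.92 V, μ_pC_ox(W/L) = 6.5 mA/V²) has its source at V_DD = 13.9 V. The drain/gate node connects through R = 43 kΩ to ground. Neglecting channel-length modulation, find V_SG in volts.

With gate tied to drain, V_SG = V_SD ≥ V_SG − |V_tp|, so the device is in saturation.
KCL at the drain: ½ k_p (V_SG − |V_tp|)² = (V_DD − V_SG)/R.
Let x = V_SG − 0.92. Then 140 x² + x − 12.98 = 0, giving x = 0.301 V (positive root), so V_SG = 1.22 V.
I_D = (V_DD − V_SG)/R = (13.9 − 1.22) / 43 = 0.295 mA.

V_SG = 1.22 V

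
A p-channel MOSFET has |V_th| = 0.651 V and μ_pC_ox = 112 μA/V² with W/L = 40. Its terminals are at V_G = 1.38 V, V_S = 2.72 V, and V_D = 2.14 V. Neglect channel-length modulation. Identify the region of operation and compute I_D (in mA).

Triode; I_D = 1.04 mA

V_SG = V_S − V_G = 2.72 − 1.38 = 1.34 V; V_SD = V_S − V_D = 2.72 − 2.14 = 0.58 V.
k_p = μ_pC_ox · (W/L) = 4.48 mA/V².
V_ov = V_SG − |V_th| = 1.34 − 0.651 = 0.689 V.
Since V_SD = 0.58 V < V_ov = 0.689 V, the device is in the triode region.
I_D = k_p [V_ov · V_SD − ½ V_SD²] = 4.48 × [0.689 × 0.58 − 0.5 × 0.58²] = 1.04 mA.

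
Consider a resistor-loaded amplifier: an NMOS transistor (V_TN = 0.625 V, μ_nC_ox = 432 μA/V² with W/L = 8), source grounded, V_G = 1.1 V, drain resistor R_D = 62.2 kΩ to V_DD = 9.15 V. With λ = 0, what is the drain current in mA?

V_GS = V_G = 1.1 V, so V_ov = 1.1 − 0.625 = 0.475 V.
k_n = μ_nC_ox · (W/L) = 3.456 mA/V².
Assume saturation: I_D = ½ k_n V_ov² = 0.5 × 3.456 × 0.475² = 0.39 mA, giving V_DS = V_DD − I_D R_D = 9.15 − 0.39 × 62.2 = -15.1 V.
But -15.1 V < V_ov = 0.475 V, so the device is actually in triode.
In triode I_D = k_n[V_ov V_DS − ½ V_DS²] and I_D = (V_DD − V_DS)/R_D. Equating: 107 V_DS² − 103.1 V_DS + 9.15 = 0, giving V_DS = 0.0989 V (the root below V_ov).
I_D = (9.15 − 0.0989) / 62.2 = 0.146 mA.

I_D = 0.146 mA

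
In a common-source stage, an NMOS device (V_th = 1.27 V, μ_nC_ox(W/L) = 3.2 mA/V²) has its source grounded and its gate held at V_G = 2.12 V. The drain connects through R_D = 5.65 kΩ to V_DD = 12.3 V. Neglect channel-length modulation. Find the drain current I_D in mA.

V_GS = V_G = 2.12 V, so V_ov = 2.12 − 1.27 = 0.85 V.
Assume saturation: I_D = ½ k_n V_ov² = 0.5 × 3.2 × 0.85² = 1.16 mA, giving V_DS = V_DD − I_D R_D = 12.3 − 1.16 × 5.65 = 5.77 V.
V_DS = 5.77 V ≥ V_ov = 0.85 V, confirming saturation.

I_D = 1.16 mA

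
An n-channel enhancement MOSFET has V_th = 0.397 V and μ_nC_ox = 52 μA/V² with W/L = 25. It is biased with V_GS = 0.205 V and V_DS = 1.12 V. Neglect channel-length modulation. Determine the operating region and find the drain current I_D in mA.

V_GS = 0.205 V < V_th = 0.397 V, so the transistor is in cutoff.

Cutoff; I_D = 0 mA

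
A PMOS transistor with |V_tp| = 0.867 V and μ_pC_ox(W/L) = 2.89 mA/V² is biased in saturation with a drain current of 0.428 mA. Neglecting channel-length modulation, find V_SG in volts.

V_SG = 1.41 V

In saturation I_D = ½ k_p (V_SG − |V_tp|)², so V_SG − |V_tp| = √(2 I_D / k_p) = √(2 × 0.428 / 2.89) = 0.544 V.
V_SG = 0.867 + 0.544 = 1.41 V.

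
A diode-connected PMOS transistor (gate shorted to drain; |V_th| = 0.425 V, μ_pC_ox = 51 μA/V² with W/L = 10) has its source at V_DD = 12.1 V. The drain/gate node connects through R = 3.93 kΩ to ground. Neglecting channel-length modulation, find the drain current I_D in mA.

I_D = 2.22 mA

With gate tied to drain, V_SG = V_SD ≥ V_SG − |V_th|, so the device is in saturation.
k_p = μ_pC_ox · (W/L) = 0.51 mA/V².
KCL at the drain: ½ k_p (V_SG − |V_th|)² = (V_DD − V_SG)/R.
Let x = V_SG − 0.425. Then 1 x² + x − 11.67 = 0, giving x = 2.95 V (positive root), so V_SG = 3.38 V.
I_D = (V_DD − V_SG)/R = (12.1 − 3.38) / 3.93 = 2.22 mA.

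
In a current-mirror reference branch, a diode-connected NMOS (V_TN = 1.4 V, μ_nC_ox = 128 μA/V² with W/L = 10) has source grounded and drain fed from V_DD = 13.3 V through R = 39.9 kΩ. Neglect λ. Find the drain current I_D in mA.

With gate tied to drain, V_GS = V_DS ≥ V_GS − V_TN, so the device is in saturation.
k_n = μ_nC_ox · (W/L) = 1.28 mA/V².
KCL at the drain: ½ k_n (V_GS − V_TN)² = (V_DD − V_GS)/R.
Let x = V_GS − 1.4. Then 25.5 x² + x − 11.9 = 0, giving x = 0.663 V (positive root), so V_GS = 2.06 V.
I_D = (V_DD − V_GS)/R = (13.3 − 2.06) / 39.9 = 0.282 mA.

I_D = 0.282 mA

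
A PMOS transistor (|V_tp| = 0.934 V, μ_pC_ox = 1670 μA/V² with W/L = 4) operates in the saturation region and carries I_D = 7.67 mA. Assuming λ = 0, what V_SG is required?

V_SG = 2.45 V

k_p = μ_pC_ox · (W/L) = 6.68 mA/V².
In saturation I_D = ½ k_p (V_SG − |V_tp|)², so V_SG − |V_tp| = √(2 I_D / k_p) = √(2 × 7.67 / 6.68) = 1.52 V.
V_SG = 0.934 + 1.52 = 2.45 V.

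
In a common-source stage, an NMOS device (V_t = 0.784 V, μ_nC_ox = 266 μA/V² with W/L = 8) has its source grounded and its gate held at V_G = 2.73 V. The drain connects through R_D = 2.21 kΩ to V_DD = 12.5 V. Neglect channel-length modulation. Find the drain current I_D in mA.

I_D = 4.03 mA

V_GS = V_G = 2.73 V, so V_ov = 2.73 − 0.784 = 1.95 V.
k_n = μ_nC_ox · (W/L) = 2.128 mA/V².
Assume saturation: I_D = ½ k_n V_ov² = 0.5 × 2.128 × 1.95² = 4.03 mA, giving V_DS = V_DD − I_D R_D = 12.5 − 4.03 × 2.21 = 3.6 V.
V_DS = 3.6 V ≥ V_ov = 1.95 V, confirming saturation.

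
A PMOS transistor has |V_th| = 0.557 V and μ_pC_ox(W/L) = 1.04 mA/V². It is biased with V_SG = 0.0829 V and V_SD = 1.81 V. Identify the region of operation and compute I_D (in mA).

V_SG = 0.0829 V < |V_th| = 0.557 V, so the transistor is in cutoff.

Cutoff; I_D = 0 mA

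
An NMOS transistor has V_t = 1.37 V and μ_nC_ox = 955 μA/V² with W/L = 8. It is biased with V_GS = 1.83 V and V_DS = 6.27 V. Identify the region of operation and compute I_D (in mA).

Saturation; I_D = 0.808 mA

k_n = μ_nC_ox · (W/L) = 7.64 mA/V².
V_ov = V_GS − V_t = 1.83 − 1.37 = 0.46 V.
Since V_DS = 6.27 V ≥ V_ov = 0.46 V, the device is in saturation.
I_D = ½ k_n V_ov² = 0.5 × 7.64 × 0.46² = 0.808 mA.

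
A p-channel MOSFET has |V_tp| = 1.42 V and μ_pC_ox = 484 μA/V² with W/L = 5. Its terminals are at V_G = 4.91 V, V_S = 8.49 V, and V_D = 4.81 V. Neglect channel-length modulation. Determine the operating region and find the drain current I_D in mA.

Saturation; I_D = 5.65 mA

V_SG = V_S − V_G = 8.49 − 4.91 = 3.58 V; V_SD = V_S − V_D = 8.49 − 4.81 = 3.68 V.
k_p = μ_pC_ox · (W/L) = 2.42 mA/V².
V_ov = V_SG − |V_tp| = 3.58 − 1.42 = 2.16 V.
Since V_SD = 3.68 V ≥ V_ov = 2.16 V, the device is in saturation.
I_D = ½ k_p V_ov² = 0.5 × 2.42 × 2.16² = 5.65 mA.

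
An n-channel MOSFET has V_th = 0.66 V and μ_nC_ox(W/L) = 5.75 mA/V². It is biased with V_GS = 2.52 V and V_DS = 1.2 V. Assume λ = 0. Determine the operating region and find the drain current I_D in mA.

Triode; I_D = 8.69 mA

V_ov = V_GS − V_th = 2.52 − 0.66 = 1.86 V.
Since V_DS = 1.2 V < V_ov = 1.86 V, the device is in the triode region.
I_D = k_n [V_ov · V_DS − ½ V_DS²] = 5.75 × [1.86 × 1.2 − 0.5 × 1.2²] = 8.69 mA.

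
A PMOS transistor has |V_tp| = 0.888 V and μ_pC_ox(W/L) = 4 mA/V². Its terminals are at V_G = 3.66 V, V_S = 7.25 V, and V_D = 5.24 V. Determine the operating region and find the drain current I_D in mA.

V_SG = V_S − V_G = 7.25 − 3.66 = 3.59 V; V_SD = V_S − V_D = 7.25 − 5.24 = 2.01 V.
V_ov = V_SG − |V_tp| = 3.59 − 0.888 = 2.7 V.
Since V_SD = 2.01 V < V_ov = 2.7 V, the device is in the triode region.
I_D = k_p [V_ov · V_SD − ½ V_SD²] = 4 × [2.7 × 2.01 − 0.5 × 2.01²] = 13.6 mA.

Triode; I_D = 13.6 mA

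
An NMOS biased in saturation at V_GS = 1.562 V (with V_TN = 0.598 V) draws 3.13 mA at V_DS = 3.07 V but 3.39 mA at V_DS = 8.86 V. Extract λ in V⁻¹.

With V_GS fixed, I_D ∝ (1 + λ V_DS) in saturation, so I_D2/I_D1 = (1 + λ V_DS2)/(1 + λ V_DS1).
3.39/3.13 = 1.083 = (1 + 8.86 λ)/(1 + 3.07 λ).
Solving: λ (I_D1 V_DS2 − I_D2 V_DS1) = I_D2 − I_D1, so λ = (3.39 − 3.13) / (3.13 × 8.86 − 3.39 × 3.07) = 0.26 / 17.3 = 0.015 V⁻¹.

λ = 0.0150 V⁻¹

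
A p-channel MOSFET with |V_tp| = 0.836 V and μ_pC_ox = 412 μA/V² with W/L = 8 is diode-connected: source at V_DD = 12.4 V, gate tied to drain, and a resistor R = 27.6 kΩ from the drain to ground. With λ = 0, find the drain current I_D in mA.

I_D = 0.401 mA

With gate tied to drain, V_SG = V_SD ≥ V_SG − |V_tp|, so the device is in saturation.
k_p = μ_pC_ox · (W/L) = 3.296 mA/V².
KCL at the drain: ½ k_p (V_SG − |V_tp|)² = (V_DD − V_SG)/R.
Let x = V_SG − 0.836. Then 45.5 x² + x − 11.56 = 0, giving x = 0.493 V (positive root), so V_SG = 1.33 V.
I_D = (V_DD − V_SG)/R = (12.4 − 1.33) / 27.6 = 0.401 mA.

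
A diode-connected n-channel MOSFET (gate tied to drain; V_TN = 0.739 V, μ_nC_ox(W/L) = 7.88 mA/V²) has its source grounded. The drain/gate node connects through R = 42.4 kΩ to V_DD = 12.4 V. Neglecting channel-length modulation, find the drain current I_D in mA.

I_D = 0.269 mA

With gate tied to drain, V_GS = V_DS ≥ V_GS − V_TN, so the device is in saturation.
KCL at the drain: ½ k_n (V_GS − V_TN)² = (V_DD − V_GS)/R.
Let x = V_GS − 0.739. Then 167 x² + x − 11.66 = 0, giving x = 0.261 V (positive root), so V_GS = 1 V.
I_D = (V_DD − V_GS)/R = (12.4 − 1) / 42.4 = 0.269 mA.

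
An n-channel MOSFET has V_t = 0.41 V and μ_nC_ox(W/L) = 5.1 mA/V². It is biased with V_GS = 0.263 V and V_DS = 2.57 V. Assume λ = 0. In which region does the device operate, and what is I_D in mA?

Cutoff; I_D = 0 mA

V_GS = 0.263 V < V_t = 0.41 V, so the transistor is in cutoff.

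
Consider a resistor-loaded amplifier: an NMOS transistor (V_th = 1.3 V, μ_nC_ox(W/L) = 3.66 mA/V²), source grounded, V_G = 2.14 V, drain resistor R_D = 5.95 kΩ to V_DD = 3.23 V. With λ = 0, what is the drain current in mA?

I_D = 0.511 mA

V_GS = V_G = 2.14 V, so V_ov = 2.14 − 1.3 = 0.84 V.
Assume saturation: I_D = ½ k_n V_ov² = 0.5 × 3.66 × 0.84² = 1.29 mA, giving V_DS = V_DD − I_D R_D = 3.23 − 1.29 × 5.95 = -4.45 V.
But -4.45 V < V_ov = 0.84 V, so the device is actually in triode.
In triode I_D = k_n[V_ov V_DS − ½ V_DS²] and I_D = (V_DD − V_DS)/R_D. Equating: 10.9 V_DS² − 19.29 V_DS + 3.23 = 0, giving V_DS = 0.187 V (the root below V_ov).
I_D = (3.23 − 0.187) / 5.95 = 0.511 mA.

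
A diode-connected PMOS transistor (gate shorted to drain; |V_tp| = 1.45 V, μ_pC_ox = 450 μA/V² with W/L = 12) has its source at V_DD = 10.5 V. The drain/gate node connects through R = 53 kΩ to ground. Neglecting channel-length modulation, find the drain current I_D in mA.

With gate tied to drain, V_SG = V_SD ≥ V_SG − |V_tp|, so the device is in saturation.
k_p = μ_pC_ox · (W/L) = 5.4 mA/V².
KCL at the drain: ½ k_p (V_SG − |V_tp|)² = (V_DD − V_SG)/R.
Let x = V_SG − 1.45. Then 143 x² + x − 9.05 = 0, giving x = 0.248 V (positive root), so V_SG = 1.7 V.
I_D = (V_DD − V_SG)/R = (10.5 − 1.7) / 53 = 0.166 mA.

I_D = 0.166 mA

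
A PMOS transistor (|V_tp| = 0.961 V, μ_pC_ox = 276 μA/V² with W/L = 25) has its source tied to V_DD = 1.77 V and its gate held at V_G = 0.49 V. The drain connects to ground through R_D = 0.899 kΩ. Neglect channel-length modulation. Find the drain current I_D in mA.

I_D = 0.351 mA

V_SG = V_DD − V_G = 1.77 − 0.49 = 1.28 V, so V_ov = 1.28 − 0.961 = 0.319 V.
k_p = μ_pC_ox · (W/L) = 6.9 mA/V².
Assume saturation: I_D = ½ k_p V_ov² = 0.5 × 6.9 × 0.319² = 0.351 mA, giving V_SD = V_DD − I_D R_D = 1.77 − 0.351 × 0.899 = 1.45 V.
V_SD = 1.45 V ≥ V_ov = 0.319 V, confirming saturation.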